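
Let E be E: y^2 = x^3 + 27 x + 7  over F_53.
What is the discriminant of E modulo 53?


4 a^3 + 27 b^2 = 4*27^3 + 27*7^2 = 78732 + 1323 = 80055
Delta = -16 * (80055) = -1280880
Delta mod 53 = 24

Delta = 24 (mod 53)


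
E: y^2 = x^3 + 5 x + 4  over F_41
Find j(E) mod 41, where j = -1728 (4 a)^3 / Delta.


Delta = -16(4 a^3 + 27 b^2) mod 41 = 12
-1728 * (4 a)^3 = -1728 * (4*5)^3 mod 41 = 11
j = 11 * 12^(-1) mod 41 = 18

j = 18 (mod 41)


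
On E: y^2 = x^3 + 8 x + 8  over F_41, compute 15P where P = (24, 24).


k = 15 = 1111_2 (binary, LSB first: 1111)
Double-and-add from P = (24, 24):
  bit 0 = 1: acc = O + (24, 24) = (24, 24)
  bit 1 = 1: acc = (24, 24) + (38, 30) = (16, 38)
  bit 2 = 1: acc = (16, 38) + (22, 34) = (8, 25)
  bit 3 = 1: acc = (8, 25) + (5, 3) = (18, 11)

15P = (18, 11)


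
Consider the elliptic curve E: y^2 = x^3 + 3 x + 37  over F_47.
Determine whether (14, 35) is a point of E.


Check whether y^2 = x^3 + 3 x + 37 (mod 47) for (x, y) = (14, 35).
LHS: y^2 = 35^2 mod 47 = 3
RHS: x^3 + 3 x + 37 = 14^3 + 3*14 + 37 mod 47 = 3
LHS = RHS

Yes, on the curve


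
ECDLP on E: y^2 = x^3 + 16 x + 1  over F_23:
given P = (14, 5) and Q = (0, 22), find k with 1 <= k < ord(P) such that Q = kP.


Enumerate multiples of P until we hit Q = (0, 22):
  1P = (14, 5)
  2P = (11, 6)
  3P = (16, 11)
  4P = (2, 8)
  5P = (20, 8)
  6P = (18, 16)
  7P = (0, 22)
Match found at i = 7.

k = 7


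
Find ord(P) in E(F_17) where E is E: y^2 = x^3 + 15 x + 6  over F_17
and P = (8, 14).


Compute successive multiples of P until we hit O:
  1P = (8, 14)
  2P = (14, 6)
  3P = (10, 0)
  4P = (14, 11)
  5P = (8, 3)
  6P = O

ord(P) = 6


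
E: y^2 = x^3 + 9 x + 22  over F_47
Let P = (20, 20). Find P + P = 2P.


Doubling: s = (3 x1^2 + a) / (2 y1)
s = (3*20^2 + 9) / (2*20) mod 47 = 22
x3 = s^2 - 2 x1 mod 47 = 22^2 - 2*20 = 21
y3 = s (x1 - x3) - y1 mod 47 = 22 * (20 - 21) - 20 = 5

2P = (21, 5)


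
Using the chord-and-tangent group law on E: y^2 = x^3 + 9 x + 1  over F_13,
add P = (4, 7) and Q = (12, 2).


P != Q, so use the chord formula.
s = (y2 - y1) / (x2 - x1) = (8) / (8) mod 13 = 1
x3 = s^2 - x1 - x2 mod 13 = 1^2 - 4 - 12 = 11
y3 = s (x1 - x3) - y1 mod 13 = 1 * (4 - 11) - 7 = 12

P + Q = (11, 12)


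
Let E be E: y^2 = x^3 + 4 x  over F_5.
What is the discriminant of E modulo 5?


4 a^3 + 27 b^2 = 4*4^3 + 27*0^2 = 256 + 0 = 256
Delta = -16 * (256) = -4096
Delta mod 5 = 4

Delta = 4 (mod 5)


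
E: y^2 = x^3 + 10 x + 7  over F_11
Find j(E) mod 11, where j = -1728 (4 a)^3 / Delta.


Delta = -16(4 a^3 + 27 b^2) mod 11 = 5
-1728 * (4 a)^3 = -1728 * (4*10)^3 mod 11 = 9
j = 9 * 5^(-1) mod 11 = 4

j = 4 (mod 11)


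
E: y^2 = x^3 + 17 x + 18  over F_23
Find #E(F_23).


For each x in F_23, count y with y^2 = x^3 + 17 x + 18 mod 23:
  x = 0: RHS = 18, y in [8, 15]  -> 2 point(s)
  x = 1: RHS = 13, y in [6, 17]  -> 2 point(s)
  x = 3: RHS = 4, y in [2, 21]  -> 2 point(s)
  x = 4: RHS = 12, y in [9, 14]  -> 2 point(s)
  x = 9: RHS = 3, y in [7, 16]  -> 2 point(s)
  x = 11: RHS = 18, y in [8, 15]  -> 2 point(s)
  x = 12: RHS = 18, y in [8, 15]  -> 2 point(s)
  x = 16: RHS = 16, y in [4, 19]  -> 2 point(s)
  x = 19: RHS = 1, y in [1, 22]  -> 2 point(s)
  x = 20: RHS = 9, y in [3, 20]  -> 2 point(s)
  x = 22: RHS = 0, y in [0]  -> 1 point(s)
Affine points: 21. Add the point at infinity: total = 22.

#E(F_23) = 22


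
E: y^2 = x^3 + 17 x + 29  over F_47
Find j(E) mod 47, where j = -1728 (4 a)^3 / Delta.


Delta = -16(4 a^3 + 27 b^2) mod 47 = 43
-1728 * (4 a)^3 = -1728 * (4*17)^3 mod 47 = 22
j = 22 * 43^(-1) mod 47 = 18

j = 18 (mod 47)


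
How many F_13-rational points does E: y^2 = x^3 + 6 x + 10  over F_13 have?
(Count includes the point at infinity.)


For each x in F_13, count y with y^2 = x^3 + 6 x + 10 mod 13:
  x = 0: RHS = 10, y in [6, 7]  -> 2 point(s)
  x = 1: RHS = 4, y in [2, 11]  -> 2 point(s)
  x = 2: RHS = 4, y in [2, 11]  -> 2 point(s)
  x = 3: RHS = 3, y in [4, 9]  -> 2 point(s)
  x = 5: RHS = 9, y in [3, 10]  -> 2 point(s)
  x = 9: RHS = 0, y in [0]  -> 1 point(s)
  x = 10: RHS = 4, y in [2, 11]  -> 2 point(s)
  x = 11: RHS = 3, y in [4, 9]  -> 2 point(s)
  x = 12: RHS = 3, y in [4, 9]  -> 2 point(s)
Affine points: 17. Add the point at infinity: total = 18.

#E(F_13) = 18


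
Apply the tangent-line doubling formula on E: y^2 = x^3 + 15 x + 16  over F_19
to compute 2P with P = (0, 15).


Doubling: s = (3 x1^2 + a) / (2 y1)
s = (3*0^2 + 15) / (2*15) mod 19 = 10
x3 = s^2 - 2 x1 mod 19 = 10^2 - 2*0 = 5
y3 = s (x1 - x3) - y1 mod 19 = 10 * (0 - 5) - 15 = 11

2P = (5, 11)


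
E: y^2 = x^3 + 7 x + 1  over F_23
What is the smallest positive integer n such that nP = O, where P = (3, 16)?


Compute successive multiples of P until we hit O:
  1P = (3, 16)
  2P = (6, 11)
  3P = (4, 1)
  4P = (11, 12)
  5P = (15, 13)
  6P = (18, 5)
  7P = (10, 6)
  8P = (5, 0)
  ... (continuing to 16P)
  16P = O

ord(P) = 16


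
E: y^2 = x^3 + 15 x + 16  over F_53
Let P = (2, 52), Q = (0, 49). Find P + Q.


P != Q, so use the chord formula.
s = (y2 - y1) / (x2 - x1) = (50) / (51) mod 53 = 28
x3 = s^2 - x1 - x2 mod 53 = 28^2 - 2 - 0 = 40
y3 = s (x1 - x3) - y1 mod 53 = 28 * (2 - 40) - 52 = 50

P + Q = (40, 50)


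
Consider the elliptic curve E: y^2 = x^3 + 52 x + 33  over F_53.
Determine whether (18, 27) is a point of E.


Check whether y^2 = x^3 + 52 x + 33 (mod 53) for (x, y) = (18, 27).
LHS: y^2 = 27^2 mod 53 = 40
RHS: x^3 + 52 x + 33 = 18^3 + 52*18 + 33 mod 53 = 17
LHS != RHS

No, not on the curve


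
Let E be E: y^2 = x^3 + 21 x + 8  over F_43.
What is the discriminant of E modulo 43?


4 a^3 + 27 b^2 = 4*21^3 + 27*8^2 = 37044 + 1728 = 38772
Delta = -16 * (38772) = -620352
Delta mod 43 = 9

Delta = 9 (mod 43)


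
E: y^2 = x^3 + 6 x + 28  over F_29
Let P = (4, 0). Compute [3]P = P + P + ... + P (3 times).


k = 3 = 11_2 (binary, LSB first: 11)
Double-and-add from P = (4, 0):
  bit 0 = 1: acc = O + (4, 0) = (4, 0)
  bit 1 = 1: acc = (4, 0) + O = (4, 0)

3P = (4, 0)


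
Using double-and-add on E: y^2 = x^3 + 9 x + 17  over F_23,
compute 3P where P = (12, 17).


k = 3 = 11_2 (binary, LSB first: 11)
Double-and-add from P = (12, 17):
  bit 0 = 1: acc = O + (12, 17) = (12, 17)
  bit 1 = 1: acc = (12, 17) + (17, 0) = (12, 6)

3P = (12, 6)


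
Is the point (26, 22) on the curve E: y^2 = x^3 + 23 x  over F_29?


Check whether y^2 = x^3 + 23 x + 0 (mod 29) for (x, y) = (26, 22).
LHS: y^2 = 22^2 mod 29 = 20
RHS: x^3 + 23 x + 0 = 26^3 + 23*26 + 0 mod 29 = 20
LHS = RHS

Yes, on the curve


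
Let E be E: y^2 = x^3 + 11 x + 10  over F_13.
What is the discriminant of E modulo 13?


4 a^3 + 27 b^2 = 4*11^3 + 27*10^2 = 5324 + 2700 = 8024
Delta = -16 * (8024) = -128384
Delta mod 13 = 4

Delta = 4 (mod 13)


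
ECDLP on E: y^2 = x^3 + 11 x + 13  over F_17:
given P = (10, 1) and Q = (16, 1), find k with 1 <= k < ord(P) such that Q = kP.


Enumerate multiples of P until we hit Q = (16, 1):
  1P = (10, 1)
  2P = (16, 1)
Match found at i = 2.

k = 2


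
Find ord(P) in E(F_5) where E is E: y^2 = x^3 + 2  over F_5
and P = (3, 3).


Compute successive multiples of P until we hit O:
  1P = (3, 3)
  2P = (3, 2)
  3P = O

ord(P) = 3


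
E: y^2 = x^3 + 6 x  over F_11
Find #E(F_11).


For each x in F_11, count y with y^2 = x^3 + 6 x + 0 mod 11:
  x = 0: RHS = 0, y in [0]  -> 1 point(s)
  x = 2: RHS = 9, y in [3, 8]  -> 2 point(s)
  x = 3: RHS = 1, y in [1, 10]  -> 2 point(s)
  x = 4: RHS = 0, y in [0]  -> 1 point(s)
  x = 5: RHS = 1, y in [1, 10]  -> 2 point(s)
  x = 7: RHS = 0, y in [0]  -> 1 point(s)
  x = 10: RHS = 4, y in [2, 9]  -> 2 point(s)
Affine points: 11. Add the point at infinity: total = 12.

#E(F_11) = 12


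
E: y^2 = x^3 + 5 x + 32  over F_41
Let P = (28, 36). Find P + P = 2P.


Doubling: s = (3 x1^2 + a) / (2 y1)
s = (3*28^2 + 5) / (2*36) mod 41 = 39
x3 = s^2 - 2 x1 mod 41 = 39^2 - 2*28 = 30
y3 = s (x1 - x3) - y1 mod 41 = 39 * (28 - 30) - 36 = 9

2P = (30, 9)


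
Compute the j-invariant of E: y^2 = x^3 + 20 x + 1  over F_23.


Delta = -16(4 a^3 + 27 b^2) mod 23 = 8
-1728 * (4 a)^3 = -1728 * (4*20)^3 mod 23 = 9
j = 9 * 8^(-1) mod 23 = 4

j = 4 (mod 23)


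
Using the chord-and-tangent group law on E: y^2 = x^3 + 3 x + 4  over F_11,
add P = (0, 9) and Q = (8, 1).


P != Q, so use the chord formula.
s = (y2 - y1) / (x2 - x1) = (3) / (8) mod 11 = 10
x3 = s^2 - x1 - x2 mod 11 = 10^2 - 0 - 8 = 4
y3 = s (x1 - x3) - y1 mod 11 = 10 * (0 - 4) - 9 = 6

P + Q = (4, 6)


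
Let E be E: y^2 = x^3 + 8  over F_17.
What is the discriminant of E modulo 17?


4 a^3 + 27 b^2 = 4*0^3 + 27*8^2 = 0 + 1728 = 1728
Delta = -16 * (1728) = -27648
Delta mod 17 = 11

Delta = 11 (mod 17)


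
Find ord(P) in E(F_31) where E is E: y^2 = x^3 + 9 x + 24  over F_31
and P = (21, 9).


Compute successive multiples of P until we hit O:
  1P = (21, 9)
  2P = (9, 11)
  3P = (26, 28)
  4P = (22, 12)
  5P = (28, 1)
  6P = (20, 12)
  7P = (30, 18)
  8P = (12, 0)
  ... (continuing to 16P)
  16P = O

ord(P) = 16


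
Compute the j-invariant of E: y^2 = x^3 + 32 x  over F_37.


Delta = -16(4 a^3 + 27 b^2) mod 37 = 8
-1728 * (4 a)^3 = -1728 * (4*32)^3 mod 37 = 23
j = 23 * 8^(-1) mod 37 = 26

j = 26 (mod 37)


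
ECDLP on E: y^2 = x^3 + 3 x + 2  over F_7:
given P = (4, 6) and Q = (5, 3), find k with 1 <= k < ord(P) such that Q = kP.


Enumerate multiples of P until we hit Q = (5, 3):
  1P = (4, 6)
  2P = (0, 4)
  3P = (5, 4)
  4P = (2, 4)
  5P = (2, 3)
  6P = (5, 3)
Match found at i = 6.

k = 6


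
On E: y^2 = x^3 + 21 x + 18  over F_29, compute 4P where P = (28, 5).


k = 4 = 100_2 (binary, LSB first: 001)
Double-and-add from P = (28, 5):
  bit 0 = 0: acc unchanged = O
  bit 1 = 0: acc unchanged = O
  bit 2 = 1: acc = O + (15, 24) = (15, 24)

4P = (15, 24)


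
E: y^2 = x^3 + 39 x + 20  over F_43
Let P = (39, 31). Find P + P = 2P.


Doubling: s = (3 x1^2 + a) / (2 y1)
s = (3*39^2 + 39) / (2*31) mod 43 = 34
x3 = s^2 - 2 x1 mod 43 = 34^2 - 2*39 = 3
y3 = s (x1 - x3) - y1 mod 43 = 34 * (39 - 3) - 31 = 32

2P = (3, 32)


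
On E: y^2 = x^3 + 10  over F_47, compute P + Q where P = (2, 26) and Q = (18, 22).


P != Q, so use the chord formula.
s = (y2 - y1) / (x2 - x1) = (43) / (16) mod 47 = 35
x3 = s^2 - x1 - x2 mod 47 = 35^2 - 2 - 18 = 30
y3 = s (x1 - x3) - y1 mod 47 = 35 * (2 - 30) - 26 = 28

P + Q = (30, 28)


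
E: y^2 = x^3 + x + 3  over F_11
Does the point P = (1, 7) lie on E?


Check whether y^2 = x^3 + 1 x + 3 (mod 11) for (x, y) = (1, 7).
LHS: y^2 = 7^2 mod 11 = 5
RHS: x^3 + 1 x + 3 = 1^3 + 1*1 + 3 mod 11 = 5
LHS = RHS

Yes, on the curve


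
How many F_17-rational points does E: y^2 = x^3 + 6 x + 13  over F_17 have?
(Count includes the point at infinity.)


For each x in F_17, count y with y^2 = x^3 + 6 x + 13 mod 17:
  x = 0: RHS = 13, y in [8, 9]  -> 2 point(s)
  x = 2: RHS = 16, y in [4, 13]  -> 2 point(s)
  x = 4: RHS = 16, y in [4, 13]  -> 2 point(s)
  x = 5: RHS = 15, y in [7, 10]  -> 2 point(s)
  x = 10: RHS = 2, y in [6, 11]  -> 2 point(s)
  x = 11: RHS = 16, y in [4, 13]  -> 2 point(s)
  x = 14: RHS = 2, y in [6, 11]  -> 2 point(s)
Affine points: 14. Add the point at infinity: total = 15.

#E(F_17) = 15


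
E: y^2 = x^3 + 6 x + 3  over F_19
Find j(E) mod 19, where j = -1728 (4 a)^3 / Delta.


Delta = -16(4 a^3 + 27 b^2) mod 19 = 15
-1728 * (4 a)^3 = -1728 * (4*6)^3 mod 19 = 11
j = 11 * 15^(-1) mod 19 = 2

j = 2 (mod 19)


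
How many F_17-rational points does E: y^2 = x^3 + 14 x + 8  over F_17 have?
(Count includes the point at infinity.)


For each x in F_17, count y with y^2 = x^3 + 14 x + 8 mod 17:
  x = 0: RHS = 8, y in [5, 12]  -> 2 point(s)
  x = 3: RHS = 9, y in [3, 14]  -> 2 point(s)
  x = 4: RHS = 9, y in [3, 14]  -> 2 point(s)
  x = 5: RHS = 16, y in [4, 13]  -> 2 point(s)
  x = 6: RHS = 2, y in [6, 11]  -> 2 point(s)
  x = 9: RHS = 13, y in [8, 9]  -> 2 point(s)
  x = 10: RHS = 9, y in [3, 14]  -> 2 point(s)
  x = 12: RHS = 0, y in [0]  -> 1 point(s)
Affine points: 15. Add the point at infinity: total = 16.

#E(F_17) = 16


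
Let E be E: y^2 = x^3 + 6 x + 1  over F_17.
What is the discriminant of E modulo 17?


4 a^3 + 27 b^2 = 4*6^3 + 27*1^2 = 864 + 27 = 891
Delta = -16 * (891) = -14256
Delta mod 17 = 7

Delta = 7 (mod 17)


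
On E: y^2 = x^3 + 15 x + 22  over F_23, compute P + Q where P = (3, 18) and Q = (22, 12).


P != Q, so use the chord formula.
s = (y2 - y1) / (x2 - x1) = (17) / (19) mod 23 = 13
x3 = s^2 - x1 - x2 mod 23 = 13^2 - 3 - 22 = 6
y3 = s (x1 - x3) - y1 mod 23 = 13 * (3 - 6) - 18 = 12

P + Q = (6, 12)


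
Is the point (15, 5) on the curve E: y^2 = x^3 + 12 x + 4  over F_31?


Check whether y^2 = x^3 + 12 x + 4 (mod 31) for (x, y) = (15, 5).
LHS: y^2 = 5^2 mod 31 = 25
RHS: x^3 + 12 x + 4 = 15^3 + 12*15 + 4 mod 31 = 25
LHS = RHS

Yes, on the curve


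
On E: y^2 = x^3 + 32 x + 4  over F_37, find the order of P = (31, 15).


Compute successive multiples of P until we hit O:
  1P = (31, 15)
  2P = (5, 20)
  3P = (22, 16)
  4P = (0, 35)
  5P = (13, 8)
  6P = (4, 14)
  7P = (12, 9)
  8P = (27, 33)
  ... (continuing to 17P)
  17P = O

ord(P) = 17


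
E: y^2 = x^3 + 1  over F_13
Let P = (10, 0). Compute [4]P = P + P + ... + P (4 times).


k = 4 = 100_2 (binary, LSB first: 001)
Double-and-add from P = (10, 0):
  bit 0 = 0: acc unchanged = O
  bit 1 = 0: acc unchanged = O
  bit 2 = 1: acc = O + O = O

4P = O


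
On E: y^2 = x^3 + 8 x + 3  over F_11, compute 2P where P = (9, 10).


Doubling: s = (3 x1^2 + a) / (2 y1)
s = (3*9^2 + 8) / (2*10) mod 11 = 1
x3 = s^2 - 2 x1 mod 11 = 1^2 - 2*9 = 5
y3 = s (x1 - x3) - y1 mod 11 = 1 * (9 - 5) - 10 = 5

2P = (5, 5)


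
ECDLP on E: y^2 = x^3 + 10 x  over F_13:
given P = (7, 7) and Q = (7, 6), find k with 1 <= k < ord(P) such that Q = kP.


Enumerate multiples of P until we hit Q = (7, 6):
  1P = (7, 7)
  2P = (0, 0)
  3P = (7, 6)
Match found at i = 3.

k = 3


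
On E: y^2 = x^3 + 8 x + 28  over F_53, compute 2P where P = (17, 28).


Doubling: s = (3 x1^2 + a) / (2 y1)
s = (3*17^2 + 8) / (2*28) mod 53 = 9
x3 = s^2 - 2 x1 mod 53 = 9^2 - 2*17 = 47
y3 = s (x1 - x3) - y1 mod 53 = 9 * (17 - 47) - 28 = 20

2P = (47, 20)


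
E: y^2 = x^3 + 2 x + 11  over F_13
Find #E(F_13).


For each x in F_13, count y with y^2 = x^3 + 2 x + 11 mod 13:
  x = 1: RHS = 1, y in [1, 12]  -> 2 point(s)
  x = 2: RHS = 10, y in [6, 7]  -> 2 point(s)
  x = 5: RHS = 3, y in [4, 9]  -> 2 point(s)
  x = 7: RHS = 4, y in [2, 11]  -> 2 point(s)
  x = 9: RHS = 4, y in [2, 11]  -> 2 point(s)
  x = 10: RHS = 4, y in [2, 11]  -> 2 point(s)
  x = 11: RHS = 12, y in [5, 8]  -> 2 point(s)
Affine points: 14. Add the point at infinity: total = 15.

#E(F_13) = 15


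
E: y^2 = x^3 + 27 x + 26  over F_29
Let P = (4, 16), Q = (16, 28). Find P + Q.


P != Q, so use the chord formula.
s = (y2 - y1) / (x2 - x1) = (12) / (12) mod 29 = 1
x3 = s^2 - x1 - x2 mod 29 = 1^2 - 4 - 16 = 10
y3 = s (x1 - x3) - y1 mod 29 = 1 * (4 - 10) - 16 = 7

P + Q = (10, 7)


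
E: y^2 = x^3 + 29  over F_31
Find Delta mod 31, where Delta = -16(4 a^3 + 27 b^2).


4 a^3 + 27 b^2 = 4*0^3 + 27*29^2 = 0 + 22707 = 22707
Delta = -16 * (22707) = -363312
Delta mod 31 = 8

Delta = 8 (mod 31)


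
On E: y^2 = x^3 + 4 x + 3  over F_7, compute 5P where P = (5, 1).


k = 5 = 101_2 (binary, LSB first: 101)
Double-and-add from P = (5, 1):
  bit 0 = 1: acc = O + (5, 1) = (5, 1)
  bit 1 = 0: acc unchanged = (5, 1)
  bit 2 = 1: acc = (5, 1) + (5, 1) = (5, 6)

5P = (5, 6)


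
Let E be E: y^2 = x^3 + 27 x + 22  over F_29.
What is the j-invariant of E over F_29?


Delta = -16(4 a^3 + 27 b^2) mod 29 = 21
-1728 * (4 a)^3 = -1728 * (4*27)^3 mod 29 = 4
j = 4 * 21^(-1) mod 29 = 14

j = 14 (mod 29)


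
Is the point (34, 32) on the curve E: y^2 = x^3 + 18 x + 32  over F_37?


Check whether y^2 = x^3 + 18 x + 32 (mod 37) for (x, y) = (34, 32).
LHS: y^2 = 32^2 mod 37 = 25
RHS: x^3 + 18 x + 32 = 34^3 + 18*34 + 32 mod 37 = 25
LHS = RHS

Yes, on the curve


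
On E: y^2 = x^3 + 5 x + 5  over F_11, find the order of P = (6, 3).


Compute successive multiples of P until we hit O:
  1P = (6, 3)
  2P = (2, 10)
  3P = (4, 10)
  4P = (5, 10)
  5P = (5, 1)
  6P = (4, 1)
  7P = (2, 1)
  8P = (6, 8)
  ... (continuing to 9P)
  9P = O

ord(P) = 9


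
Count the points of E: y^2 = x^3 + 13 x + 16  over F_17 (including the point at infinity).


For each x in F_17, count y with y^2 = x^3 + 13 x + 16 mod 17:
  x = 0: RHS = 16, y in [4, 13]  -> 2 point(s)
  x = 1: RHS = 13, y in [8, 9]  -> 2 point(s)
  x = 2: RHS = 16, y in [4, 13]  -> 2 point(s)
  x = 4: RHS = 13, y in [8, 9]  -> 2 point(s)
  x = 5: RHS = 2, y in [6, 11]  -> 2 point(s)
  x = 6: RHS = 4, y in [2, 15]  -> 2 point(s)
  x = 7: RHS = 8, y in [5, 12]  -> 2 point(s)
  x = 12: RHS = 13, y in [8, 9]  -> 2 point(s)
  x = 13: RHS = 2, y in [6, 11]  -> 2 point(s)
  x = 14: RHS = 1, y in [1, 16]  -> 2 point(s)
  x = 15: RHS = 16, y in [4, 13]  -> 2 point(s)
  x = 16: RHS = 2, y in [6, 11]  -> 2 point(s)
Affine points: 24. Add the point at infinity: total = 25.

#E(F_17) = 25


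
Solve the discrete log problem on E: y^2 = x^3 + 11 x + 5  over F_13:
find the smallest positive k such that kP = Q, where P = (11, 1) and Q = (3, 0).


Enumerate multiples of P until we hit Q = (3, 0):
  1P = (11, 1)
  2P = (3, 0)
Match found at i = 2.

k = 2


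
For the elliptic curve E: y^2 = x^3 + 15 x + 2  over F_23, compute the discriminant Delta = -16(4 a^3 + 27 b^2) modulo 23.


4 a^3 + 27 b^2 = 4*15^3 + 27*2^2 = 13500 + 108 = 13608
Delta = -16 * (13608) = -217728
Delta mod 23 = 13

Delta = 13 (mod 23)


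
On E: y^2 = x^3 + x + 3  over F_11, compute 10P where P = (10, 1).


k = 10 = 1010_2 (binary, LSB first: 0101)
Double-and-add from P = (10, 1):
  bit 0 = 0: acc unchanged = O
  bit 1 = 1: acc = O + (6, 7) = (6, 7)
  bit 2 = 0: acc unchanged = (6, 7)
  bit 3 = 1: acc = (6, 7) + (7, 10) = (7, 1)

10P = (7, 1)


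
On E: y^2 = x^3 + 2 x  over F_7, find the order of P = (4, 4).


Compute successive multiples of P until we hit O:
  1P = (4, 4)
  2P = (0, 0)
  3P = (4, 3)
  4P = O

ord(P) = 4


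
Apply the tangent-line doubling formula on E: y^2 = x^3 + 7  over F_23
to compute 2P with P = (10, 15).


Doubling: s = (3 x1^2 + a) / (2 y1)
s = (3*10^2 + 0) / (2*15) mod 23 = 10
x3 = s^2 - 2 x1 mod 23 = 10^2 - 2*10 = 11
y3 = s (x1 - x3) - y1 mod 23 = 10 * (10 - 11) - 15 = 21

2P = (11, 21)


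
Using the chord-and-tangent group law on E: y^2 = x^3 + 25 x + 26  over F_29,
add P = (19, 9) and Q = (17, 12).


P != Q, so use the chord formula.
s = (y2 - y1) / (x2 - x1) = (3) / (27) mod 29 = 13
x3 = s^2 - x1 - x2 mod 29 = 13^2 - 19 - 17 = 17
y3 = s (x1 - x3) - y1 mod 29 = 13 * (19 - 17) - 9 = 17

P + Q = (17, 17)


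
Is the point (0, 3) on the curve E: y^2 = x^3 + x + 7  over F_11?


Check whether y^2 = x^3 + 1 x + 7 (mod 11) for (x, y) = (0, 3).
LHS: y^2 = 3^2 mod 11 = 9
RHS: x^3 + 1 x + 7 = 0^3 + 1*0 + 7 mod 11 = 7
LHS != RHS

No, not on the curve


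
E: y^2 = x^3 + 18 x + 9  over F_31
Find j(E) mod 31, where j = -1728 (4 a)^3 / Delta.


Delta = -16(4 a^3 + 27 b^2) mod 31 = 30
-1728 * (4 a)^3 = -1728 * (4*18)^3 mod 31 = 2
j = 2 * 30^(-1) mod 31 = 29

j = 29 (mod 31)


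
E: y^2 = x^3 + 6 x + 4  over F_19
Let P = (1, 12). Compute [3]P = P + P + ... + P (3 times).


k = 3 = 11_2 (binary, LSB first: 11)
Double-and-add from P = (1, 12):
  bit 0 = 1: acc = O + (1, 12) = (1, 12)
  bit 1 = 1: acc = (1, 12) + (2, 9) = (6, 3)

3P = (6, 3)


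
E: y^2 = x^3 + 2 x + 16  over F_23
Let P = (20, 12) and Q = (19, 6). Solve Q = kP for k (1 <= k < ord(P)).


Enumerate multiples of P until we hit Q = (19, 6):
  1P = (20, 12)
  2P = (19, 17)
  3P = (9, 2)
  4P = (3, 16)
  5P = (3, 7)
  6P = (9, 21)
  7P = (19, 6)
Match found at i = 7.

k = 7


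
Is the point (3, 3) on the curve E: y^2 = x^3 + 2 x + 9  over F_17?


Check whether y^2 = x^3 + 2 x + 9 (mod 17) for (x, y) = (3, 3).
LHS: y^2 = 3^2 mod 17 = 9
RHS: x^3 + 2 x + 9 = 3^3 + 2*3 + 9 mod 17 = 8
LHS != RHS

No, not on the curve


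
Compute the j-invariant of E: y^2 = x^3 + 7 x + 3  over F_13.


Delta = -16(4 a^3 + 27 b^2) mod 13 = 4
-1728 * (4 a)^3 = -1728 * (4*7)^3 mod 13 = 8
j = 8 * 4^(-1) mod 13 = 2

j = 2 (mod 13)


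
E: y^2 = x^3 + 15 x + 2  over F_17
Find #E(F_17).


For each x in F_17, count y with y^2 = x^3 + 15 x + 2 mod 17:
  x = 0: RHS = 2, y in [6, 11]  -> 2 point(s)
  x = 1: RHS = 1, y in [1, 16]  -> 2 point(s)
  x = 5: RHS = 15, y in [7, 10]  -> 2 point(s)
  x = 6: RHS = 2, y in [6, 11]  -> 2 point(s)
  x = 7: RHS = 8, y in [5, 12]  -> 2 point(s)
  x = 9: RHS = 16, y in [4, 13]  -> 2 point(s)
  x = 10: RHS = 13, y in [8, 9]  -> 2 point(s)
  x = 11: RHS = 2, y in [6, 11]  -> 2 point(s)
  x = 14: RHS = 15, y in [7, 10]  -> 2 point(s)
  x = 15: RHS = 15, y in [7, 10]  -> 2 point(s)
Affine points: 20. Add the point at infinity: total = 21.

#E(F_17) = 21


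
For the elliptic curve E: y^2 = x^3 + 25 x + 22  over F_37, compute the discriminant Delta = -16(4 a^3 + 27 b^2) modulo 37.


4 a^3 + 27 b^2 = 4*25^3 + 27*22^2 = 62500 + 13068 = 75568
Delta = -16 * (75568) = -1209088
Delta mod 37 = 35

Delta = 35 (mod 37)


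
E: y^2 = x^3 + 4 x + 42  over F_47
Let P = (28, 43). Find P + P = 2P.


Doubling: s = (3 x1^2 + a) / (2 y1)
s = (3*28^2 + 4) / (2*43) mod 47 = 11
x3 = s^2 - 2 x1 mod 47 = 11^2 - 2*28 = 18
y3 = s (x1 - x3) - y1 mod 47 = 11 * (28 - 18) - 43 = 20

2P = (18, 20)


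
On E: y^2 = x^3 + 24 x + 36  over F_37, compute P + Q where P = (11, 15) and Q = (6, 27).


P != Q, so use the chord formula.
s = (y2 - y1) / (x2 - x1) = (12) / (32) mod 37 = 5
x3 = s^2 - x1 - x2 mod 37 = 5^2 - 11 - 6 = 8
y3 = s (x1 - x3) - y1 mod 37 = 5 * (11 - 8) - 15 = 0

P + Q = (8, 0)


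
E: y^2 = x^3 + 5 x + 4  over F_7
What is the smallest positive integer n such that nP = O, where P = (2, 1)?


Compute successive multiples of P until we hit O:
  1P = (2, 1)
  2P = (0, 2)
  3P = (0, 5)
  4P = (2, 6)
  5P = O

ord(P) = 5


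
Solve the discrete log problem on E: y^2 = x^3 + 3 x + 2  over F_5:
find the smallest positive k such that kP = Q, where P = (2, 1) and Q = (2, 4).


Enumerate multiples of P until we hit Q = (2, 4):
  1P = (2, 1)
  2P = (1, 4)
  3P = (1, 1)
  4P = (2, 4)
Match found at i = 4.

k = 4


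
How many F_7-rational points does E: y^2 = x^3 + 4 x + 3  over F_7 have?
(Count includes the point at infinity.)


For each x in F_7, count y with y^2 = x^3 + 4 x + 3 mod 7:
  x = 1: RHS = 1, y in [1, 6]  -> 2 point(s)
  x = 3: RHS = 0, y in [0]  -> 1 point(s)
  x = 5: RHS = 1, y in [1, 6]  -> 2 point(s)
Affine points: 5. Add the point at infinity: total = 6.

#E(F_7) = 6


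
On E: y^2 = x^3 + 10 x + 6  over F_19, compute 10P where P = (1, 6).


k = 10 = 1010_2 (binary, LSB first: 0101)
Double-and-add from P = (1, 6):
  bit 0 = 0: acc unchanged = O
  bit 1 = 1: acc = O + (3, 14) = (3, 14)
  bit 2 = 0: acc unchanged = (3, 14)
  bit 3 = 1: acc = (3, 14) + (8, 3) = (6, 4)

10P = (6, 4)


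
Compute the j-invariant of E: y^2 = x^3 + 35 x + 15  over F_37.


Delta = -16(4 a^3 + 27 b^2) mod 37 = 30
-1728 * (4 a)^3 = -1728 * (4*35)^3 mod 37 = 29
j = 29 * 30^(-1) mod 37 = 17

j = 17 (mod 37)


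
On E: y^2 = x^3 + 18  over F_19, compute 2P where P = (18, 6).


Doubling: s = (3 x1^2 + a) / (2 y1)
s = (3*18^2 + 0) / (2*6) mod 19 = 5
x3 = s^2 - 2 x1 mod 19 = 5^2 - 2*18 = 8
y3 = s (x1 - x3) - y1 mod 19 = 5 * (18 - 8) - 6 = 6

2P = (8, 6)


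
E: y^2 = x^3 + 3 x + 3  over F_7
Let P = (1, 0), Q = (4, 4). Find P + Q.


P != Q, so use the chord formula.
s = (y2 - y1) / (x2 - x1) = (4) / (3) mod 7 = 6
x3 = s^2 - x1 - x2 mod 7 = 6^2 - 1 - 4 = 3
y3 = s (x1 - x3) - y1 mod 7 = 6 * (1 - 3) - 0 = 2

P + Q = (3, 2)


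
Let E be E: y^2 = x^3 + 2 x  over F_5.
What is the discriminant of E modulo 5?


4 a^3 + 27 b^2 = 4*2^3 + 27*0^2 = 32 + 0 = 32
Delta = -16 * (32) = -512
Delta mod 5 = 3

Delta = 3 (mod 5)


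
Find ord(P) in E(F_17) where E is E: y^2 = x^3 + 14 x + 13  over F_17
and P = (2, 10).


Compute successive multiples of P until we hit O:
  1P = (2, 10)
  2P = (5, 15)
  3P = (9, 1)
  4P = (8, 5)
  5P = (11, 6)
  6P = (0, 8)
  7P = (16, 10)
  8P = (16, 7)
  ... (continuing to 15P)
  15P = O

ord(P) = 15


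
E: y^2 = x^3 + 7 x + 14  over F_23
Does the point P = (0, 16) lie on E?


Check whether y^2 = x^3 + 7 x + 14 (mod 23) for (x, y) = (0, 16).
LHS: y^2 = 16^2 mod 23 = 3
RHS: x^3 + 7 x + 14 = 0^3 + 7*0 + 14 mod 23 = 14
LHS != RHS

No, not on the curve


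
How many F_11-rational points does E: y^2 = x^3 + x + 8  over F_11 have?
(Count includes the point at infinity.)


For each x in F_11, count y with y^2 = x^3 + 1 x + 8 mod 11:
  x = 3: RHS = 5, y in [4, 7]  -> 2 point(s)
  x = 8: RHS = 0, y in [0]  -> 1 point(s)
  x = 9: RHS = 9, y in [3, 8]  -> 2 point(s)
Affine points: 5. Add the point at infinity: total = 6.

#E(F_11) = 6


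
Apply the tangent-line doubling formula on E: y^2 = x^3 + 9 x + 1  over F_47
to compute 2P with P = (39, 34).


Doubling: s = (3 x1^2 + a) / (2 y1)
s = (3*39^2 + 9) / (2*34) mod 47 = 23
x3 = s^2 - 2 x1 mod 47 = 23^2 - 2*39 = 28
y3 = s (x1 - x3) - y1 mod 47 = 23 * (39 - 28) - 34 = 31

2P = (28, 31)


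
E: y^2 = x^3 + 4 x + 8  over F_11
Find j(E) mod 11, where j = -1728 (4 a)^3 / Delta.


Delta = -16(4 a^3 + 27 b^2) mod 11 = 2
-1728 * (4 a)^3 = -1728 * (4*4)^3 mod 11 = 7
j = 7 * 2^(-1) mod 11 = 9

j = 9 (mod 11)


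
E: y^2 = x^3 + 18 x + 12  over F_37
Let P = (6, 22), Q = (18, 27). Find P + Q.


P != Q, so use the chord formula.
s = (y2 - y1) / (x2 - x1) = (5) / (12) mod 37 = 22
x3 = s^2 - x1 - x2 mod 37 = 22^2 - 6 - 18 = 16
y3 = s (x1 - x3) - y1 mod 37 = 22 * (6 - 16) - 22 = 17

P + Q = (16, 17)


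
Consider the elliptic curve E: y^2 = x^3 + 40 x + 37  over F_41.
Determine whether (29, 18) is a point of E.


Check whether y^2 = x^3 + 40 x + 37 (mod 41) for (x, y) = (29, 18).
LHS: y^2 = 18^2 mod 41 = 37
RHS: x^3 + 40 x + 37 = 29^3 + 40*29 + 37 mod 41 = 2
LHS != RHS

No, not on the curve


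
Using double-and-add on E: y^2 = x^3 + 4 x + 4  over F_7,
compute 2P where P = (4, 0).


k = 2 = 10_2 (binary, LSB first: 01)
Double-and-add from P = (4, 0):
  bit 0 = 0: acc unchanged = O
  bit 1 = 1: acc = O + O = O

2P = O


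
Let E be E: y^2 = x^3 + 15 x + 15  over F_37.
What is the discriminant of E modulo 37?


4 a^3 + 27 b^2 = 4*15^3 + 27*15^2 = 13500 + 6075 = 19575
Delta = -16 * (19575) = -313200
Delta mod 37 = 5

Delta = 5 (mod 37)


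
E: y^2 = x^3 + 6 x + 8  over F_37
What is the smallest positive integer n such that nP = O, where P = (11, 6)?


Compute successive multiples of P until we hit O:
  1P = (11, 6)
  2P = (24, 29)
  3P = (36, 1)
  4P = (30, 20)
  5P = (3, 33)
  6P = (13, 10)
  7P = (17, 19)
  8P = (25, 13)
  ... (continuing to 40P)
  40P = O

ord(P) = 40


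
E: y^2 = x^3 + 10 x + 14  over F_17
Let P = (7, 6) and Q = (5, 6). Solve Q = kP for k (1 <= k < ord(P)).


Enumerate multiples of P until we hit Q = (5, 6):
  1P = (7, 6)
  2P = (5, 6)
Match found at i = 2.

k = 2


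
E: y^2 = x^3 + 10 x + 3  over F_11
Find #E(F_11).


For each x in F_11, count y with y^2 = x^3 + 10 x + 3 mod 11:
  x = 0: RHS = 3, y in [5, 6]  -> 2 point(s)
  x = 1: RHS = 3, y in [5, 6]  -> 2 point(s)
  x = 2: RHS = 9, y in [3, 8]  -> 2 point(s)
  x = 3: RHS = 5, y in [4, 7]  -> 2 point(s)
  x = 6: RHS = 4, y in [2, 9]  -> 2 point(s)
  x = 7: RHS = 9, y in [3, 8]  -> 2 point(s)
  x = 8: RHS = 1, y in [1, 10]  -> 2 point(s)
  x = 10: RHS = 3, y in [5, 6]  -> 2 point(s)
Affine points: 16. Add the point at infinity: total = 17.

#E(F_11) = 17


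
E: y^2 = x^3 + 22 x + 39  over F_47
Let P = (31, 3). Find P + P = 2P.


Doubling: s = (3 x1^2 + a) / (2 y1)
s = (3*31^2 + 22) / (2*3) mod 47 = 22
x3 = s^2 - 2 x1 mod 47 = 22^2 - 2*31 = 46
y3 = s (x1 - x3) - y1 mod 47 = 22 * (31 - 46) - 3 = 43

2P = (46, 43)


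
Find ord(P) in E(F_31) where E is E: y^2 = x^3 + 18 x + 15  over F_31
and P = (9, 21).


Compute successive multiples of P until we hit O:
  1P = (9, 21)
  2P = (29, 23)
  3P = (2, 20)
  4P = (8, 19)
  5P = (18, 23)
  6P = (14, 2)
  7P = (15, 8)
  8P = (16, 20)
  ... (continuing to 29P)
  29P = O

ord(P) = 29


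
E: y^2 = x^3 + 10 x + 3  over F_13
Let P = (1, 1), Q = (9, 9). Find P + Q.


P != Q, so use the chord formula.
s = (y2 - y1) / (x2 - x1) = (8) / (8) mod 13 = 1
x3 = s^2 - x1 - x2 mod 13 = 1^2 - 1 - 9 = 4
y3 = s (x1 - x3) - y1 mod 13 = 1 * (1 - 4) - 1 = 9

P + Q = (4, 9)


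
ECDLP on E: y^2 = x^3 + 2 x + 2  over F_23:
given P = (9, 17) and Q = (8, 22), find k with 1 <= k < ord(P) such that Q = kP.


Enumerate multiples of P until we hit Q = (8, 22):
  1P = (9, 17)
  2P = (8, 22)
Match found at i = 2.

k = 2


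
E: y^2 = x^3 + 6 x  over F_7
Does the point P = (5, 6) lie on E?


Check whether y^2 = x^3 + 6 x + 0 (mod 7) for (x, y) = (5, 6).
LHS: y^2 = 6^2 mod 7 = 1
RHS: x^3 + 6 x + 0 = 5^3 + 6*5 + 0 mod 7 = 1
LHS = RHS

Yes, on the curve


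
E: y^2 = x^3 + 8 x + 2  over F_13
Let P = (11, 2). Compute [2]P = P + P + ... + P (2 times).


k = 2 = 10_2 (binary, LSB first: 01)
Double-and-add from P = (11, 2):
  bit 0 = 0: acc unchanged = O
  bit 1 = 1: acc = O + (3, 12) = (3, 12)

2P = (3, 12)


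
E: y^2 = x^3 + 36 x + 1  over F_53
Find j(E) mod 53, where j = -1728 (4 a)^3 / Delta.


Delta = -16(4 a^3 + 27 b^2) mod 53 = 28
-1728 * (4 a)^3 = -1728 * (4*36)^3 mod 53 = 39
j = 39 * 28^(-1) mod 53 = 26

j = 26 (mod 53)


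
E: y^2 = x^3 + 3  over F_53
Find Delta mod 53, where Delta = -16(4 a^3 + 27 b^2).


4 a^3 + 27 b^2 = 4*0^3 + 27*3^2 = 0 + 243 = 243
Delta = -16 * (243) = -3888
Delta mod 53 = 34

Delta = 34 (mod 53)


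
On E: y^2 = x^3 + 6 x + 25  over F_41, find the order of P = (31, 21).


Compute successive multiples of P until we hit O:
  1P = (31, 21)
  2P = (12, 12)
  3P = (34, 38)
  4P = (40, 10)
  5P = (13, 39)
  6P = (39, 28)
  7P = (7, 0)
  8P = (39, 13)
  ... (continuing to 14P)
  14P = O

ord(P) = 14


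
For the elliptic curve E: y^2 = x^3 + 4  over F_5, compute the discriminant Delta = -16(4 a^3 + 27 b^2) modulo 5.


4 a^3 + 27 b^2 = 4*0^3 + 27*4^2 = 0 + 432 = 432
Delta = -16 * (432) = -6912
Delta mod 5 = 3

Delta = 3 (mod 5)


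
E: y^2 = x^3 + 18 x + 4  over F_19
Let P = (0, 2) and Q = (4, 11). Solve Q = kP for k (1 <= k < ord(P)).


Enumerate multiples of P until we hit Q = (4, 11):
  1P = (0, 2)
  2P = (6, 9)
  3P = (17, 13)
  4P = (18, 2)
  5P = (1, 17)
  6P = (15, 1)
  7P = (10, 5)
  8P = (7, 13)
  9P = (4, 8)
  10P = (3, 3)
  11P = (14, 6)
  12P = (14, 13)
  13P = (3, 16)
  14P = (4, 11)
Match found at i = 14.

k = 14


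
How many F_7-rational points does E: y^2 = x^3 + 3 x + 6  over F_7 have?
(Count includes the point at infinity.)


For each x in F_7, count y with y^2 = x^3 + 3 x + 6 mod 7:
  x = 3: RHS = 0, y in [0]  -> 1 point(s)
  x = 6: RHS = 2, y in [3, 4]  -> 2 point(s)
Affine points: 3. Add the point at infinity: total = 4.

#E(F_7) = 4


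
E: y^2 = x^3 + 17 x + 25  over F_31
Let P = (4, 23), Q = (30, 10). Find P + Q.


P != Q, so use the chord formula.
s = (y2 - y1) / (x2 - x1) = (18) / (26) mod 31 = 15
x3 = s^2 - x1 - x2 mod 31 = 15^2 - 4 - 30 = 5
y3 = s (x1 - x3) - y1 mod 31 = 15 * (4 - 5) - 23 = 24

P + Q = (5, 24)


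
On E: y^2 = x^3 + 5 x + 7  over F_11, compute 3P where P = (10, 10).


k = 3 = 11_2 (binary, LSB first: 11)
Double-and-add from P = (10, 10):
  bit 0 = 1: acc = O + (10, 10) = (10, 10)
  bit 1 = 1: acc = (10, 10) + (7, 0) = (10, 1)

3P = (10, 1)


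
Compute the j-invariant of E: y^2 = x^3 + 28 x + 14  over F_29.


Delta = -16(4 a^3 + 27 b^2) mod 29 = 14
-1728 * (4 a)^3 = -1728 * (4*28)^3 mod 29 = 15
j = 15 * 14^(-1) mod 29 = 28

j = 28 (mod 29)


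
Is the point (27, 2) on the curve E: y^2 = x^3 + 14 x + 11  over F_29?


Check whether y^2 = x^3 + 14 x + 11 (mod 29) for (x, y) = (27, 2).
LHS: y^2 = 2^2 mod 29 = 4
RHS: x^3 + 14 x + 11 = 27^3 + 14*27 + 11 mod 29 = 4
LHS = RHS

Yes, on the curve


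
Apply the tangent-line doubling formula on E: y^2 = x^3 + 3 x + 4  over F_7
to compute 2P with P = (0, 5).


Doubling: s = (3 x1^2 + a) / (2 y1)
s = (3*0^2 + 3) / (2*5) mod 7 = 1
x3 = s^2 - 2 x1 mod 7 = 1^2 - 2*0 = 1
y3 = s (x1 - x3) - y1 mod 7 = 1 * (0 - 1) - 5 = 1

2P = (1, 1)


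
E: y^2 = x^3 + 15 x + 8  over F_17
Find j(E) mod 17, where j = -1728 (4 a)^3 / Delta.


Delta = -16(4 a^3 + 27 b^2) mod 17 = 13
-1728 * (4 a)^3 = -1728 * (4*15)^3 mod 17 = 5
j = 5 * 13^(-1) mod 17 = 3

j = 3 (mod 17)


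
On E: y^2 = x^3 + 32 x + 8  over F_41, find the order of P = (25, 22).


Compute successive multiples of P until we hit O:
  1P = (25, 22)
  2P = (40, 37)
  3P = (18, 26)
  4P = (0, 34)
  5P = (14, 17)
  6P = (10, 37)
  7P = (7, 1)
  8P = (32, 4)
  ... (continuing to 22P)
  22P = O

ord(P) = 22


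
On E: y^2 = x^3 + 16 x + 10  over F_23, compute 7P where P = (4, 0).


k = 7 = 111_2 (binary, LSB first: 111)
Double-and-add from P = (4, 0):
  bit 0 = 1: acc = O + (4, 0) = (4, 0)
  bit 1 = 1: acc = (4, 0) + O = (4, 0)
  bit 2 = 1: acc = (4, 0) + O = (4, 0)

7P = (4, 0)


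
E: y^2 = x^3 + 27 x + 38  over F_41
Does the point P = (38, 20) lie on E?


Check whether y^2 = x^3 + 27 x + 38 (mod 41) for (x, y) = (38, 20).
LHS: y^2 = 20^2 mod 41 = 31
RHS: x^3 + 27 x + 38 = 38^3 + 27*38 + 38 mod 41 = 12
LHS != RHS

No, not on the curve


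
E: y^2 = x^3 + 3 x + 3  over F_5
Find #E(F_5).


For each x in F_5, count y with y^2 = x^3 + 3 x + 3 mod 5:
  x = 3: RHS = 4, y in [2, 3]  -> 2 point(s)
  x = 4: RHS = 4, y in [2, 3]  -> 2 point(s)
Affine points: 4. Add the point at infinity: total = 5.

#E(F_5) = 5


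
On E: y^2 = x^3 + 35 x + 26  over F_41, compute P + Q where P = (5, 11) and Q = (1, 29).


P != Q, so use the chord formula.
s = (y2 - y1) / (x2 - x1) = (18) / (37) mod 41 = 16
x3 = s^2 - x1 - x2 mod 41 = 16^2 - 5 - 1 = 4
y3 = s (x1 - x3) - y1 mod 41 = 16 * (5 - 4) - 11 = 5

P + Q = (4, 5)


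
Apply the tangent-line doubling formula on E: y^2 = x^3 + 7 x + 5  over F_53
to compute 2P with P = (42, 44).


Doubling: s = (3 x1^2 + a) / (2 y1)
s = (3*42^2 + 7) / (2*44) mod 53 = 3
x3 = s^2 - 2 x1 mod 53 = 3^2 - 2*42 = 31
y3 = s (x1 - x3) - y1 mod 53 = 3 * (42 - 31) - 44 = 42

2P = (31, 42)


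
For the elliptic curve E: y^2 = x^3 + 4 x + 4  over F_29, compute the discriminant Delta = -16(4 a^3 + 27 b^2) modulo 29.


4 a^3 + 27 b^2 = 4*4^3 + 27*4^2 = 256 + 432 = 688
Delta = -16 * (688) = -11008
Delta mod 29 = 12

Delta = 12 (mod 29)


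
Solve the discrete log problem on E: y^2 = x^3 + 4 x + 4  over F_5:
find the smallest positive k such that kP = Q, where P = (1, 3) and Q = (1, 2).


Enumerate multiples of P until we hit Q = (1, 2):
  1P = (1, 3)
  2P = (2, 0)
  3P = (1, 2)
Match found at i = 3.

k = 3


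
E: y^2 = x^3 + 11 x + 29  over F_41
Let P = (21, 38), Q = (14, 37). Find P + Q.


P != Q, so use the chord formula.
s = (y2 - y1) / (x2 - x1) = (40) / (34) mod 41 = 6
x3 = s^2 - x1 - x2 mod 41 = 6^2 - 21 - 14 = 1
y3 = s (x1 - x3) - y1 mod 41 = 6 * (21 - 1) - 38 = 0

P + Q = (1, 0)


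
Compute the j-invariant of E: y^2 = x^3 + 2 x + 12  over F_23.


Delta = -16(4 a^3 + 27 b^2) mod 23 = 1
-1728 * (4 a)^3 = -1728 * (4*2)^3 mod 23 = 5
j = 5 * 1^(-1) mod 23 = 5

j = 5 (mod 23)


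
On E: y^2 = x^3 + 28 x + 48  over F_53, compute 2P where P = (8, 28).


Doubling: s = (3 x1^2 + a) / (2 y1)
s = (3*8^2 + 28) / (2*28) mod 53 = 38
x3 = s^2 - 2 x1 mod 53 = 38^2 - 2*8 = 50
y3 = s (x1 - x3) - y1 mod 53 = 38 * (8 - 50) - 28 = 19

2P = (50, 19)


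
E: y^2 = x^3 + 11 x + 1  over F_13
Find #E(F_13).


For each x in F_13, count y with y^2 = x^3 + 11 x + 1 mod 13:
  x = 0: RHS = 1, y in [1, 12]  -> 2 point(s)
  x = 1: RHS = 0, y in [0]  -> 1 point(s)
  x = 3: RHS = 9, y in [3, 10]  -> 2 point(s)
  x = 5: RHS = 12, y in [5, 8]  -> 2 point(s)
  x = 6: RHS = 10, y in [6, 7]  -> 2 point(s)
  x = 8: RHS = 3, y in [4, 9]  -> 2 point(s)
  x = 9: RHS = 10, y in [6, 7]  -> 2 point(s)
  x = 11: RHS = 10, y in [6, 7]  -> 2 point(s)
Affine points: 15. Add the point at infinity: total = 16.

#E(F_13) = 16


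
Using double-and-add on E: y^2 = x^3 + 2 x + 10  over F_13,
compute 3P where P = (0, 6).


k = 3 = 11_2 (binary, LSB first: 11)
Double-and-add from P = (0, 6):
  bit 0 = 1: acc = O + (0, 6) = (0, 6)
  bit 1 = 1: acc = (0, 6) + (4, 2) = (10, 4)

3P = (10, 4)


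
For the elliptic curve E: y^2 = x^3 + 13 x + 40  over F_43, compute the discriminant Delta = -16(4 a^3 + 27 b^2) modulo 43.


4 a^3 + 27 b^2 = 4*13^3 + 27*40^2 = 8788 + 43200 = 51988
Delta = -16 * (51988) = -831808
Delta mod 43 = 27

Delta = 27 (mod 43)


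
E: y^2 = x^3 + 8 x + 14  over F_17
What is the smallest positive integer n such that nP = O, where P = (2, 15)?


Compute successive multiples of P until we hit O:
  1P = (2, 15)
  2P = (4, 12)
  3P = (9, 4)
  4P = (5, 14)
  5P = (12, 11)
  6P = (12, 6)
  7P = (5, 3)
  8P = (9, 13)
  ... (continuing to 11P)
  11P = O

ord(P) = 11


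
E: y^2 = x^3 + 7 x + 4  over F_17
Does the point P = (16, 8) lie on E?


Check whether y^2 = x^3 + 7 x + 4 (mod 17) for (x, y) = (16, 8).
LHS: y^2 = 8^2 mod 17 = 13
RHS: x^3 + 7 x + 4 = 16^3 + 7*16 + 4 mod 17 = 13
LHS = RHS

Yes, on the curve


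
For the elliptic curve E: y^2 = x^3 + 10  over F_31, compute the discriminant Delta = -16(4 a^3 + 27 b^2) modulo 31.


4 a^3 + 27 b^2 = 4*0^3 + 27*10^2 = 0 + 2700 = 2700
Delta = -16 * (2700) = -43200
Delta mod 31 = 14

Delta = 14 (mod 31)


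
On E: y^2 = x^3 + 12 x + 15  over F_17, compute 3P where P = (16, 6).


k = 3 = 11_2 (binary, LSB first: 11)
Double-and-add from P = (16, 6):
  bit 0 = 1: acc = O + (16, 6) = (16, 6)
  bit 1 = 1: acc = (16, 6) + (11, 13) = (11, 4)

3P = (11, 4)


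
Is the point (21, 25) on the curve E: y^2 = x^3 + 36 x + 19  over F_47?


Check whether y^2 = x^3 + 36 x + 19 (mod 47) for (x, y) = (21, 25).
LHS: y^2 = 25^2 mod 47 = 14
RHS: x^3 + 36 x + 19 = 21^3 + 36*21 + 19 mod 47 = 25
LHS != RHS

No, not on the curve


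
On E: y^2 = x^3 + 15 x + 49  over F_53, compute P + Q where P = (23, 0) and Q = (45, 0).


P != Q, so use the chord formula.
s = (y2 - y1) / (x2 - x1) = (0) / (22) mod 53 = 0
x3 = s^2 - x1 - x2 mod 53 = 0^2 - 23 - 45 = 38
y3 = s (x1 - x3) - y1 mod 53 = 0 * (23 - 38) - 0 = 0

P + Q = (38, 0)


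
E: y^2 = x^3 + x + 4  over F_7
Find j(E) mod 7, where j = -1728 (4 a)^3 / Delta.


Delta = -16(4 a^3 + 27 b^2) mod 7 = 3
-1728 * (4 a)^3 = -1728 * (4*1)^3 mod 7 = 1
j = 1 * 3^(-1) mod 7 = 5

j = 5 (mod 7)


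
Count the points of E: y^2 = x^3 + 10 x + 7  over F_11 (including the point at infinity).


For each x in F_11, count y with y^2 = x^3 + 10 x + 7 mod 11:
  x = 3: RHS = 9, y in [3, 8]  -> 2 point(s)
  x = 4: RHS = 1, y in [1, 10]  -> 2 point(s)
  x = 8: RHS = 5, y in [4, 7]  -> 2 point(s)
  x = 9: RHS = 1, y in [1, 10]  -> 2 point(s)
Affine points: 8. Add the point at infinity: total = 9.

#E(F_11) = 9


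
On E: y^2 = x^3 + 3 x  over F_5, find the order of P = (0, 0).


Compute successive multiples of P until we hit O:
  1P = (0, 0)
  2P = O

ord(P) = 2


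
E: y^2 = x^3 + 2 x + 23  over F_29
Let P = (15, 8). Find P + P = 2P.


Doubling: s = (3 x1^2 + a) / (2 y1)
s = (3*15^2 + 2) / (2*8) mod 29 = 26
x3 = s^2 - 2 x1 mod 29 = 26^2 - 2*15 = 8
y3 = s (x1 - x3) - y1 mod 29 = 26 * (15 - 8) - 8 = 0

2P = (8, 0)


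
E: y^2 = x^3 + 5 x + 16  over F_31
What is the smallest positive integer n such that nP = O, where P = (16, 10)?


Compute successive multiples of P until we hit O:
  1P = (16, 10)
  2P = (8, 14)
  3P = (15, 5)
  4P = (25, 7)
  5P = (28, 25)
  6P = (6, 18)
  7P = (27, 5)
  8P = (21, 12)
  ... (continuing to 31P)
  31P = O

ord(P) = 31


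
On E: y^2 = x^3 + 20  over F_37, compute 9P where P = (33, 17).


k = 9 = 1001_2 (binary, LSB first: 1001)
Double-and-add from P = (33, 17):
  bit 0 = 1: acc = O + (33, 17) = (33, 17)
  bit 1 = 0: acc unchanged = (33, 17)
  bit 2 = 0: acc unchanged = (33, 17)
  bit 3 = 1: acc = (33, 17) + (2, 19) = (35, 7)

9P = (35, 7)
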